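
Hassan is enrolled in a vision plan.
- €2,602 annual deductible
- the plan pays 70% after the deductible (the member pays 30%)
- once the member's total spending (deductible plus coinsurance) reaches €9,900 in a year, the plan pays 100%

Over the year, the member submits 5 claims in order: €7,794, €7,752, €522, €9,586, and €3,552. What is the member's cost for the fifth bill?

€382.40

Bill 1, €7,794: deductible takes €2,602, €5,192 remains; member's 30% is €1,557.60. Member pays €4,159.60; OOP now €4,159.60.
Bill 2, €7,752: deductible already satisfied, so member's share is 30% × €7,752 = €2,325.60. Cost to member: €2,325.60. OOP to date €6,485.20.
Bill 3, €522: deductible already satisfied, so member's share is 30% × €522 = €156.60. Member owes €156.60 (running OOP €6,641.80).
Bill 4, €9,586: deductible met; 30% of €9,586 = €2,875.80. Member owes €2,875.80 (running OOP €9,517.60).
Bill 5, €3,552: deductible met; 30% of €3,552 = €1,065.60. That would push OOP to €10,583.20, over the €9,900 cap, so member pays €9,900 − €9,517.60 = €382.40.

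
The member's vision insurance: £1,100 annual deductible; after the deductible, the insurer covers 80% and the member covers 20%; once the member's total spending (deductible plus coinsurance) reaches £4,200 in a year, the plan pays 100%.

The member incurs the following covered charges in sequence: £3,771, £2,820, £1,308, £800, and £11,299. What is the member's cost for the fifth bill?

£1,580.20

Claim 1 (£3,771): £1,100 to deductible, leaving £2,671; member's 20% is £534.20. Cost to member: £1,634.20. OOP to date £1,634.20.
Claim 2 (£2,820): deductible already satisfied, so member's share is 20% × £2,820 = £564. Member pays £564; OOP now £2,198.20.
Claim 3 (£1,308): deductible met; 20% of £1,308 = £261.60. Member pays £261.60; OOP now £2,459.80.
Claim 4 (£800): 20% coinsurance on £800 = £160. Member pays £160; OOP now £2,619.80.
Claim 5 (£11,299): deductible already satisfied, so member's share is 20% × £11,299 = £2,259.80. OOP would hit £4,879.60 > £4,200, so the cap limits the member to £4,200 − £2,619.80 = £1,580.20.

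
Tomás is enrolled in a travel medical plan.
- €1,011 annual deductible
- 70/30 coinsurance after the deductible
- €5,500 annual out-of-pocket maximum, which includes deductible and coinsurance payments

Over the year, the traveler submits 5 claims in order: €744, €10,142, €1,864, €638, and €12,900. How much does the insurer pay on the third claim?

Claim 1 — €744: fully absorbed by the deductible. Traveler owes €744 (running OOP €744). Insurer: €744 − €744 = €0.
Claim 2 — €10,142: €267 to deductible, leaving €9,875; traveler's 30% is €2,962.50. Traveler owes €3,229.50 (running OOP €3,973.50). Insurer: €10,142 − €3,229.50 = €6,912.50.
Claim 3 — €1,864: deductible met; 30% of €1,864 = €559.20. Traveler owes €559.20 (running OOP €4,532.70). Insurer: €1,864 − €559.20 = €1,304.80.

€1,304.80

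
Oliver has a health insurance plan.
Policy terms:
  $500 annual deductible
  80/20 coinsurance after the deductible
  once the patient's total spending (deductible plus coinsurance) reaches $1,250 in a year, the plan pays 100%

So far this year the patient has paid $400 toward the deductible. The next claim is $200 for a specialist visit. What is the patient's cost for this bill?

Remaining deductible: $500 − $400 = $100.
That leaves $200 − $100 = $100 for coinsurance.
Patient's 20% share of $100 is $20.
Patient responsibility before any cap: $100 + $20 = $120.
Year-to-date out-of-pocket becomes $400 + $120 = $520, still under the $1,250 maximum, so no cap applies.

$120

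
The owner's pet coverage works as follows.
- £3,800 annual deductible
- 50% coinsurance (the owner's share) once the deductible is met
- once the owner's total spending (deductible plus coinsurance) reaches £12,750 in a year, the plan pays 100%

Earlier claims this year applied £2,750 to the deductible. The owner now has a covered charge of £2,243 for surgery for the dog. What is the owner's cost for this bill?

£1,646.50

Deductible still to meet: £3,800 − £2,750 = £1,050.
After the £1,050 deductible portion, £2,243 − £1,050 = £1,193 is subject to coinsurance.
Coinsurance: £1,193 × 50% = £596.50.
Owner responsibility before any cap: £1,050 + £596.50 = £1,646.50.
Cumulative spending £2,750 + £1,646.50 = £4,396.50 stays under the £12,750 maximum.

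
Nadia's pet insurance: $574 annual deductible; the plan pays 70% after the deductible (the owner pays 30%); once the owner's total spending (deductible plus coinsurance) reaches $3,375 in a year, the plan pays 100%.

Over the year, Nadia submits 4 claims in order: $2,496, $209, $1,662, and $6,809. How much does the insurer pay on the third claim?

$1,163.40

#1 ($2,496): deductible takes $574, $1,922 remains; coinsurance $1,922 × 30% = $576.60. Owner pays $1,150.60; OOP now $1,150.60. Insurer: $2,496 − $1,150.60 = $1,345.40.
#2 ($209): 30% coinsurance on $209 = $62.70. Owner owes $62.70 (running OOP $1,213.30). Insurer: $209 − $62.70 = $146.30.
#3 ($1,662): deductible met; 30% of $1,662 = $498.60. Owner pays $498.60; OOP now $1,711.90. Plan pays $1,662 − $498.60 = $1,163.40.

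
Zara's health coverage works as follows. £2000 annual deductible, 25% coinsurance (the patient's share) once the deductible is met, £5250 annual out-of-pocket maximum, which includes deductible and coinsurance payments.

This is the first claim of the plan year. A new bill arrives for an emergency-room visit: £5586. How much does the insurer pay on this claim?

£2689.50

The full £2000 deductible is still open; £2000 of this bill applies to it.
That leaves £5586 − £2000 = £3586 for coinsurance.
Coinsurance: £3586 × 25% = £896.50.
So the patient owes £2000 + £896.50 = £2896.50 before any cap.
Total out-of-pocket so far would be £0 + £2896.50 = £2896.50, below the £5250 cap — no reduction.
The plan picks up £5586 − £2896.50 = £2689.50.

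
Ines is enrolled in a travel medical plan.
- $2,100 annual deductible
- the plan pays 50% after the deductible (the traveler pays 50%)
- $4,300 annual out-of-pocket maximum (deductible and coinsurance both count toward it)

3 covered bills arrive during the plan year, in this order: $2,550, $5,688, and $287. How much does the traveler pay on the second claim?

$1,975

Claim 1 ($2,550): deductible takes $2,100, $450 remains; coinsurance $450 × 50% = $225. Cost to traveler: $2,325. OOP to date $2,325.
Claim 2 ($5,688): deductible already satisfied, so traveler's share is 50% × $5,688 = $2,844. That would push OOP to $5,169, over the $4,300 cap, so traveler pays $4,300 − $2,325 = $1,975.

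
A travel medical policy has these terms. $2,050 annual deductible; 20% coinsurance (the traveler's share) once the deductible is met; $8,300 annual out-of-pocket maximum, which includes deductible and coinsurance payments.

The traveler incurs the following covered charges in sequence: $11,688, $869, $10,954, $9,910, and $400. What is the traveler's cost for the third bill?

Bill 1, $11,688: $2,050 to deductible, leaving $9,638; coinsurance $9,638 × 20% = $1,927.60. Traveler owes $3,977.60 (running OOP $3,977.60).
Bill 2, $869: deductible already satisfied, so traveler's share is 20% × $869 = $173.80. Cost to traveler: $173.80. OOP to date $4,151.40.
Bill 3, $10,954: 20% coinsurance on $10,954 = $2,190.80. Traveler owes $2,190.80 (running OOP $6,342.20).

$2,190.80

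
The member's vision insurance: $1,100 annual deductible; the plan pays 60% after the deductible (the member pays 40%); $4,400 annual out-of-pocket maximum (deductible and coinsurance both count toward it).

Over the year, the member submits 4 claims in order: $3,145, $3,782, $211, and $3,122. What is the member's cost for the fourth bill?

$884.80

#1 ($3,145): $1,100 to deductible, leaving $2,045; coinsurance $2,045 × 40% = $818. Member owes $1,918 (running OOP $1,918).
#2 ($3,782): deductible already satisfied, so member's share is 40% × $3,782 = $1,512.80. Member pays $1,512.80; OOP now $3,430.80.
#3 ($211): deductible already satisfied, so member's share is 40% × $211 = $84.40. Member owes $84.40 (running OOP $3,515.20).
#4 ($3,122): deductible already satisfied, so member's share is 40% × $3,122 = $1,248.80. Adding that to $3,515.20 gives $4,764, past the $4,400 cap; member pays only $4,400 − $3,515.20 = $884.80.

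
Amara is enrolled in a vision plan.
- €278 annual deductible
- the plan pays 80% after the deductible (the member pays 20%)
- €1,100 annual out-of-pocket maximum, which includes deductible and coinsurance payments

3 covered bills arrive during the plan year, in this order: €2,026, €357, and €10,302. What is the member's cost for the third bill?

Claim 1 — €2,026: €278 to deductible, leaving €1,748; 20% of €1,748 = €349.60. Member owes €627.60 (running OOP €627.60).
Claim 2 — €357: deductible already satisfied, so member's share is 20% × €357 = €71.40. Member owes €71.40 (running OOP €699).
Claim 3 — €10,302: 20% coinsurance on €10,302 = €2,060.40. Adding that to €699 gives €2,759.40, past the €1,100 cap; member pays only €1,100 − €699 = €401.

€401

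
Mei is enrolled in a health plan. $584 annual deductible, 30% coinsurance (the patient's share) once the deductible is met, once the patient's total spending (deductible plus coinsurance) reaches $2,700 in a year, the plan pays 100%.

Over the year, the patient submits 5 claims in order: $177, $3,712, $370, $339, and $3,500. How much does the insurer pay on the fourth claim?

$237.30

#1 ($177): fully absorbed by the deductible. Patient owes $177 (running OOP $177). Insurer: $177 − $177 = $0.
#2 ($3,712): $407 finishes the deductible; $3,305 goes to coinsurance; patient's 30% is $991.50. Patient pays $1,398.50; OOP now $1,575.50. Plan pays $3,712 − $1,398.50 = $2,313.50.
#3 ($370): 30% coinsurance on $370 = $111. Patient owes $111 (running OOP $1,686.50). Plan pays $370 − $111 = $259.
#4 ($339): deductible met; 30% of $339 = $101.70. Patient owes $101.70 (running OOP $1,788.20). Insurer: $339 − $101.70 = $237.30.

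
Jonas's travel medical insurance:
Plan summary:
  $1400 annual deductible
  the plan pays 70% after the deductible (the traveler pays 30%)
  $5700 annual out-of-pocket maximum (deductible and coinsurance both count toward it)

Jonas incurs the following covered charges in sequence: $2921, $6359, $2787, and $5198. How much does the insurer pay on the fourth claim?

$4098.10

#1 ($2921): deductible takes $1400, $1521 remains; coinsurance $1521 × 30% = $456.30. Cost to traveler: $1856.30. OOP to date $1856.30. Plan pays $2921 − $1856.30 = $1064.70.
#2 ($6359): 30% coinsurance on $6359 = $1907.70. Traveler owes $1907.70 (running OOP $3764). Plan pays $6359 − $1907.70 = $4451.30.
#3 ($2787): 30% coinsurance on $2787 = $836.10. Traveler pays $836.10; OOP now $4600.10. Insurer: $2787 − $836.10 = $1950.90.
#4 ($5198): deductible met; 30% of $5198 = $1559.40. That would push OOP to $6159.50, over the $5700 cap, so traveler pays $5700 − $4600.10 = $1099.90. Plan pays $5198 − $1099.90 = $4098.10.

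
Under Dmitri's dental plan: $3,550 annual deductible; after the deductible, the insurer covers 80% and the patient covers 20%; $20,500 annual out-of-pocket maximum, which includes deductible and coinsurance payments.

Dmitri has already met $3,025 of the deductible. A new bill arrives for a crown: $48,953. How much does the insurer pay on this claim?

$38,742.40

$3,025 of the $3,550 deductible is already met, leaving $525.
The remaining $48,428 (= $48,953 − $525) moves to coinsurance.
20% of $48,428 = $9,685.60 falls to the patient.
So the patient owes $525 + $9,685.60 = $10,210.60 before any cap.
Year-to-date out-of-pocket becomes $3,025 + $10,210.60 = $13,235.60, still under the $20,500 maximum, so no cap applies.
The insurer covers the remainder: $48,953 − $10,210.60 = $38,742.40.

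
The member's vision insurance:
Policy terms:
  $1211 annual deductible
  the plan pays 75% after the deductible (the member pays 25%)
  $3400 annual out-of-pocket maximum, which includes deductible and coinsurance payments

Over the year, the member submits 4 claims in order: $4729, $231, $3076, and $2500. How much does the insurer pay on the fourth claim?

$2017.25

Claim 1 ($4729): deductible takes $1211, $3518 remains; 25% of $3518 = $879.50. Member owes $2090.50 (running OOP $2090.50). Insurer: $4729 − $2090.50 = $2638.50.
Claim 2 ($231): deductible met; 25% of $231 = $57.75. Cost to member: $57.75. OOP to date $2148.25. Insurer: $231 − $57.75 = $173.25.
Claim 3 ($3076): deductible already satisfied, so member's share is 25% × $3076 = $769. Member owes $769 (running OOP $2917.25). Plan pays $3076 − $769 = $2307.
Claim 4 ($2500): deductible already satisfied, so member's share is 25% × $2500 = $625. Adding that to $2917.25 gives $3542.25, past the $3400 cap; member pays only $3400 − $2917.25 = $482.75. Plan pays $2500 − $482.75 = $2017.25.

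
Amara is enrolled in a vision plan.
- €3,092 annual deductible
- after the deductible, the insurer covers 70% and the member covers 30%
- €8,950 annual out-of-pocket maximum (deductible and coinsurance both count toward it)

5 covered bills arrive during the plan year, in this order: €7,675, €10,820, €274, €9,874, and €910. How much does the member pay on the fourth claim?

€1,154.90

Claim 1 — €7,675: deductible takes €3,092, €4,583 remains; coinsurance €4,583 × 30% = €1,374.90. Member pays €4,466.90; OOP now €4,466.90.
Claim 2 — €10,820: deductible met; 30% of €10,820 = €3,246. Member owes €3,246 (running OOP €7,712.90).
Claim 3 — €274: deductible already satisfied, so member's share is 30% × €274 = €82.20. Member owes €82.20 (running OOP €7,795.10).
Claim 4 — €9,874: 30% coinsurance on €9,874 = €2,962.20. OOP would hit €10,757.30 > €8,950, so the cap limits the member to €8,950 − €7,795.10 = €1,154.90.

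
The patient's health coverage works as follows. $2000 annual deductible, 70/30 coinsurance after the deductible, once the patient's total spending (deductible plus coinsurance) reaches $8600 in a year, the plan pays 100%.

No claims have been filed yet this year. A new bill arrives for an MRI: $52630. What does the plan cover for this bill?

The full $2000 deductible is still open; $2000 of this bill applies to it.
That leaves $52630 − $2000 = $50630 for coinsurance.
Coinsurance: $50630 × 30% = $15189.
So the patient owes $2000 + $15189 = $17189 before any cap.
Year-to-date out-of-pocket would reach $0 + $17189 = $17189, above the $8600 maximum, so the patient pays only $8600 − $0 = $8600.
The insurer covers the remainder: $52630 − $8600 = $44030.

$44030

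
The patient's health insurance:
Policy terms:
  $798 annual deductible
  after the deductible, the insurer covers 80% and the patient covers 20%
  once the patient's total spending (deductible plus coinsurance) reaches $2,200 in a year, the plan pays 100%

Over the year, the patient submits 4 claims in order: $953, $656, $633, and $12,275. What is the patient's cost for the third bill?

$126.60

Claim 1 — $953: $798 finishes the deductible; $155 goes to coinsurance; 20% of $155 = $31. Patient owes $829 (running OOP $829).
Claim 2 — $656: deductible already satisfied, so patient's share is 20% × $656 = $131.20. Patient pays $131.20; OOP now $960.20.
Claim 3 — $633: deductible already satisfied, so patient's share is 20% × $633 = $126.60. Cost to patient: $126.60. OOP to date $1,086.80.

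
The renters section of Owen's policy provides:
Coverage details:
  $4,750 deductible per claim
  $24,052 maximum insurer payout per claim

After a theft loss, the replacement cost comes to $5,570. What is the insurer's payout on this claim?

$820

Less the $4,750 deductible: $5,570 − $4,750 = $820.
That's under the $24,052 cap, so the insurer reimburses the full $820.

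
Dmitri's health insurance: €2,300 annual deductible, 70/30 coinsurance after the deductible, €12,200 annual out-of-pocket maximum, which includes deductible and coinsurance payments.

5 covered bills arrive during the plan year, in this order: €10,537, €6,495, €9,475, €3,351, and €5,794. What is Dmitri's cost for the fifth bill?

€1,632.60

Claim 1 (€10,537): deductible takes €2,300, €8,237 remains; coinsurance €8,237 × 30% = €2,471.10. Patient pays €4,771.10; OOP now €4,771.10.
Claim 2 (€6,495): deductible already satisfied, so patient's share is 30% × €6,495 = €1,948.50. Patient owes €1,948.50 (running OOP €6,719.60).
Claim 3 (€9,475): deductible met; 30% of €9,475 = €2,842.50. Cost to patient: €2,842.50. OOP to date €9,562.10.
Claim 4 (€3,351): deductible met; 30% of €3,351 = €1,005.30. Patient pays €1,005.30; OOP now €10,567.40.
Claim 5 (€5,794): deductible met; 30% of €5,794 = €1,738.20. Adding that to €10,567.40 gives €12,305.60, past the €12,200 cap; patient pays only €12,200 − €10,567.40 = €1,632.60.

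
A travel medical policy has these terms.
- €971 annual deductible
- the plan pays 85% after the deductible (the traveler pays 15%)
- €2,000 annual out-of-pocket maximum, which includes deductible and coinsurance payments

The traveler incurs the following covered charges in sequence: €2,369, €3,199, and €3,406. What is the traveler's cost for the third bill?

Bill 1, €2,369: €971 to deductible, leaving €1,398; 15% of €1,398 = €209.70. Cost to traveler: €1,180.70. OOP to date €1,180.70.
Bill 2, €3,199: deductible met; 15% of €3,199 = €479.85. Traveler pays €479.85; OOP now €1,660.55.
Bill 3, €3,406: deductible met; 15% of €3,406 = €510.90. That would push OOP to €2,171.45, over the €2,000 cap, so traveler pays €2,000 − €1,660.55 = €339.45.

€339.45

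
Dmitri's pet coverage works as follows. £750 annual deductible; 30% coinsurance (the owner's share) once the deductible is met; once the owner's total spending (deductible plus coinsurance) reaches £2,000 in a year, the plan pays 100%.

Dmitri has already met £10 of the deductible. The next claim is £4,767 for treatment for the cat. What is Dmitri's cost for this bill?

Remaining deductible: £750 − £10 = £740.
The remaining £4,027 (= £4,767 − £740) moves to coinsurance.
Owner's 30% share of £4,027 is £1,208.10.
That puts the owner's cost at £740 + £1,208.10 = £1,948.10 before any cap.
Cumulative spending £10 + £1,948.10 = £1,958.10 stays under the £2,000 maximum.

£1,948.10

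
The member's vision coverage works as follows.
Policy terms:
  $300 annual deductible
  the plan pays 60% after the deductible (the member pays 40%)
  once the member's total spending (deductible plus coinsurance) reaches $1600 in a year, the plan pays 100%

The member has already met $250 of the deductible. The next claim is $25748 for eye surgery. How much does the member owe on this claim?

Remaining deductible: $300 − $250 = $50.
The remaining $25698 (= $25748 − $50) moves to coinsurance.
40% of $25698 = $10279.20 falls to the member.
Member responsibility before any cap: $50 + $10279.20 = $10329.20.
Year-to-date out-of-pocket would reach $250 + $10329.20 = $10579.20, above the $1600 maximum, so the member pays only $1600 − $250 = $1350.

$1350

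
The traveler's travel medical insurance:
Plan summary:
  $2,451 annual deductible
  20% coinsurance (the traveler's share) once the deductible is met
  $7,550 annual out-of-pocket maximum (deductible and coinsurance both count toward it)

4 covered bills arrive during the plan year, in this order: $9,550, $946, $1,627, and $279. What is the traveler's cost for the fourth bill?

$55.80

Bill 1, $9,550: $2,451 finishes the deductible; $7,099 goes to coinsurance; coinsurance $7,099 × 20% = $1,419.80. Traveler owes $3,870.80 (running OOP $3,870.80).
Bill 2, $946: deductible met; 20% of $946 = $189.20. Traveler owes $189.20 (running OOP $4,060).
Bill 3, $1,627: 20% coinsurance on $1,627 = $325.40. Traveler owes $325.40 (running OOP $4,385.40).
Bill 4, $279: deductible already satisfied, so traveler's share is 20% × $279 = $55.80. Cost to traveler: $55.80. OOP to date $4,441.20.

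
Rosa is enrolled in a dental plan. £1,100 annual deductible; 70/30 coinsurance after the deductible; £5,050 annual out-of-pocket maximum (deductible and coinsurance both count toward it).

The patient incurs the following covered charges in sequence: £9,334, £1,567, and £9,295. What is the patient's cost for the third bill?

Bill 1, £9,334: deductible takes £1,100, £8,234 remains; patient's 30% is £2,470.20. Cost to patient: £3,570.20. OOP to date £3,570.20.
Bill 2, £1,567: deductible already satisfied, so patient's share is 30% × £1,567 = £470.10. Patient pays £470.10; OOP now £4,040.30.
Bill 3, £9,295: 30% coinsurance on £9,295 = £2,788.50. That would push OOP to £6,828.80, over the £5,050 cap, so patient pays £5,050 − £4,040.30 = £1,009.70.

£1,009.70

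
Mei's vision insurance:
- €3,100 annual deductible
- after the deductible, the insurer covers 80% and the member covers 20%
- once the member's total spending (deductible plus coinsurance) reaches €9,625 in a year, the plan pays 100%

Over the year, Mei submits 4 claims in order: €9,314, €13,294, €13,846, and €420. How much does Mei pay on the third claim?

Claim 1 — €9,314: €3,100 finishes the deductible; €6,214 goes to coinsurance; member's 20% is €1,242.80. Member pays €4,342.80; OOP now €4,342.80.
Claim 2 — €13,294: deductible already satisfied, so member's share is 20% × €13,294 = €2,658.80. Member owes €2,658.80 (running OOP €7,001.60).
Claim 3 — €13,846: deductible already satisfied, so member's share is 20% × €13,846 = €2,769.20. That would push OOP to €9,770.80, over the €9,625 cap, so member pays €9,625 − €7,001.60 = €2,623.40.

€2,623.40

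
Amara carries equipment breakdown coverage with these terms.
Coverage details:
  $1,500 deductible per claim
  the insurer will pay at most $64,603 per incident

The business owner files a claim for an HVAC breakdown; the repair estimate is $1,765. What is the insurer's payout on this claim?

$265

After the deductible, $1,765 − $1,500 = $265 remains.
$265 ≤ $64,603, so the limit doesn't bind; insurer pays $265.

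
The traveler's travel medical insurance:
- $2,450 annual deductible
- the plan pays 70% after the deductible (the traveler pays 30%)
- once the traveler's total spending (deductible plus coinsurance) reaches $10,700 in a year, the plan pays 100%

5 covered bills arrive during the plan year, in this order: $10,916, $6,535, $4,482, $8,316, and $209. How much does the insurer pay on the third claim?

$3,137.40

Claim 1 ($10,916): $2,450 to deductible, leaving $8,466; traveler's 30% is $2,539.80. Cost to traveler: $4,989.80. OOP to date $4,989.80. Plan pays $10,916 − $4,989.80 = $5,926.20.
Claim 2 ($6,535): deductible already satisfied, so traveler's share is 30% × $6,535 = $1,960.50. Traveler owes $1,960.50 (running OOP $6,950.30). Insurer: $6,535 − $1,960.50 = $4,574.50.
Claim 3 ($4,482): deductible met; 30% of $4,482 = $1,344.60. Traveler owes $1,344.60 (running OOP $8,294.90). Plan pays $4,482 − $1,344.60 = $3,137.40.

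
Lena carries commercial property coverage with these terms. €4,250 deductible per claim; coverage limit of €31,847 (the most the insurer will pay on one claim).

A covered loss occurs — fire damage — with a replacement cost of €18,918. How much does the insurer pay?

€14,668

Subtract the deductible: €18,918 − €4,250 = €14,668.
€14,668 ≤ €31,847, so the limit doesn't bind; insurer pays €14,668.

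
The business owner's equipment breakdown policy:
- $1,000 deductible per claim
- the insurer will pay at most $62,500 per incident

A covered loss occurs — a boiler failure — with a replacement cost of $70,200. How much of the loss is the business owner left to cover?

Subtract the deductible: $70,200 − $1,000 = $69,200.
$69,200 exceeds the $62,500 limit, so the insurer pays the limit: $62,500.
The business owner bears the rest of the original loss: $70,200 − $62,500 = $7,700.

$7,700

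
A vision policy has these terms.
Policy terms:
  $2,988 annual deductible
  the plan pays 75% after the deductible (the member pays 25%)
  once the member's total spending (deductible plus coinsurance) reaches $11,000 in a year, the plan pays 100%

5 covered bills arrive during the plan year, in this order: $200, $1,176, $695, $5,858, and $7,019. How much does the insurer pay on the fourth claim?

#1 ($200): fully absorbed by the deductible. Member pays $200; OOP now $200. Insurer: $200 − $200 = $0.
#2 ($1,176): entire amount goes to the deductible. Cost to member: $1,176. OOP to date $1,376. Insurer: $1,176 − $1,176 = $0.
#3 ($695): all of it applies to the deductible. Cost to member: $695. OOP to date $2,071. Insurer: $695 − $695 = $0.
#4 ($5,858): deductible takes $917, $4,941 remains; member's 25% is $1,235.25. Member pays $2,152.25; OOP now $4,223.25. Insurer: $5,858 − $2,152.25 = $3,705.75.

$3,705.75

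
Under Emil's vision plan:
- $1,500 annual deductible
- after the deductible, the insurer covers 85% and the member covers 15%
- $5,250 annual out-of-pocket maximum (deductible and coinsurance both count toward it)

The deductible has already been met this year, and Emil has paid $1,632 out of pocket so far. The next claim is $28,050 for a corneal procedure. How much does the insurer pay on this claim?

The deductible is already satisfied, so the full bill goes to coinsurance.
Member's 15% share of $28,050 is $4,207.50.
Year-to-date out-of-pocket would reach $1,632 + $4,207.50 = $5,839.50, above the $5,250 maximum, so the member pays only $5,250 − $1,632 = $3,618.
Insurer pays the balance: $28,050 − $3,618 = $24,432.

$24,432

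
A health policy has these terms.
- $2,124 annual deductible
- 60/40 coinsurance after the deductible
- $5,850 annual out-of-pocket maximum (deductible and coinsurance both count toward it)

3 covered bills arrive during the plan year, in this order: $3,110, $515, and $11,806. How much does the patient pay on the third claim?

$3,125.60

Claim 1 — $3,110: $2,124 to deductible, leaving $986; coinsurance $986 × 40% = $394.40. Patient pays $2,518.40; OOP now $2,518.40.
Claim 2 — $515: 40% coinsurance on $515 = $206. Patient owes $206 (running OOP $2,724.40).
Claim 3 — $11,806: 40% coinsurance on $11,806 = $4,722.40. OOP would hit $7,446.80 > $5,850, so the cap limits the patient to $5,850 − $2,724.40 = $3,125.60.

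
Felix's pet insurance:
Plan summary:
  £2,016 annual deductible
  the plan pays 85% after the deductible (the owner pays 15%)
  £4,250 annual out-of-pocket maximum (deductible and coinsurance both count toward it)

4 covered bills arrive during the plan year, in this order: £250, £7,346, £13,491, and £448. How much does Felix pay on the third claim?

#1 (£250): entire amount goes to the deductible. Owner owes £250 (running OOP £250).
#2 (£7,346): deductible takes £1,766, £5,580 remains; 15% of £5,580 = £837. Owner pays £2,603; OOP now £2,853.
#3 (£13,491): deductible already satisfied, so owner's share is 15% × £13,491 = £2,023.65. That would push OOP to £4,876.65, over the £4,250 cap, so owner pays £4,250 − £2,853 = £1,397.

£1,397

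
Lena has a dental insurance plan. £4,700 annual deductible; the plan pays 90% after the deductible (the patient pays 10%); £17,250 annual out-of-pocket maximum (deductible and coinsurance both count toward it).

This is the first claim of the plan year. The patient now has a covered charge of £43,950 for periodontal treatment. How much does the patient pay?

Deductible not yet touched, so the first £4,700 of the bill goes to the deductible.
The remaining £39,250 (= £43,950 − £4,700) moves to coinsurance.
10% of £39,250 = £3,925 falls to the patient.
Patient responsibility before any cap: £4,700 + £3,925 = £8,625.
Cumulative spending £0 + £8,625 = £8,625 stays under the £17,250 maximum.

£8,625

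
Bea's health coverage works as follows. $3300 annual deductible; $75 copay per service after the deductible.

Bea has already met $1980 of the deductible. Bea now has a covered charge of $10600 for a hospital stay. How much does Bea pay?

$1980 of the $3300 deductible is already met, leaving $1320.
That leaves $10600 − $1320 = $9280 for the copay.
Copay on this service: $75.
That puts the patient's cost at $1320 + $75 = $1395.

$1395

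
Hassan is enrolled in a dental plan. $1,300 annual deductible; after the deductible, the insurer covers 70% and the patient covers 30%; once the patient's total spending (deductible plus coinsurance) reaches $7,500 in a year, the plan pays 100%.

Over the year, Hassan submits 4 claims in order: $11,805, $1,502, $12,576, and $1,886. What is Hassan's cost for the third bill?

$2,597.90

#1 ($11,805): deductible takes $1,300, $10,505 remains; patient's 30% is $3,151.50. Cost to patient: $4,451.50. OOP to date $4,451.50.
#2 ($1,502): deductible met; 30% of $1,502 = $450.60. Patient owes $450.60 (running OOP $4,902.10).
#3 ($12,576): deductible already satisfied, so patient's share is 30% × $12,576 = $3,772.80. That would push OOP to $8,674.90, over the $7,500 cap, so patient pays $7,500 − $4,902.10 = $2,597.90.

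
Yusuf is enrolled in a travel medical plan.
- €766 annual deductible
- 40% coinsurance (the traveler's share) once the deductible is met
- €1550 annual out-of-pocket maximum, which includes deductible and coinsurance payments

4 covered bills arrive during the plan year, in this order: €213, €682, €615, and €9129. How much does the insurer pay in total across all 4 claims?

Claim 1 — €213: entire amount goes to the deductible. Traveler owes €213 (running OOP €213). Plan pays €213 − €213 = €0.
Claim 2 — €682: €553 to deductible, leaving €129; traveler's 40% is €51.60. Traveler pays €604.60; OOP now €817.60. Plan pays €682 − €604.60 = €77.40.
Claim 3 — €615: 40% coinsurance on €615 = €246. Traveler owes €246 (running OOP €1063.60). Plan pays €615 − €246 = €369.
Claim 4 — €9129: 40% coinsurance on €9129 = €3651.60. Adding that to €1063.60 gives €4715.20, past the €1550 cap; traveler pays only €1550 − €1063.60 = €486.40. Plan pays €9129 − €486.40 = €8642.60.
Insurer total = bills − traveler's total = €10639 − €1550 = €9089.

€9089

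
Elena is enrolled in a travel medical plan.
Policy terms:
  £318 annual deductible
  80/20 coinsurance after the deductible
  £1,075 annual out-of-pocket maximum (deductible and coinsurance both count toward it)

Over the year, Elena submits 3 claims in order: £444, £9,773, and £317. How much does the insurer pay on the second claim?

Bill 1, £444: deductible takes £318, £126 remains; 20% of £126 = £25.20. Cost to traveler: £343.20. OOP to date £343.20. Plan pays £444 − £343.20 = £100.80.
Bill 2, £9,773: deductible already satisfied, so traveler's share is 20% × £9,773 = £1,954.60. That would push OOP to £2,297.80, over the £1,075 cap, so traveler pays £1,075 − £343.20 = £731.80. Plan pays £9,773 − £731.80 = £9,041.20.

£9,041.20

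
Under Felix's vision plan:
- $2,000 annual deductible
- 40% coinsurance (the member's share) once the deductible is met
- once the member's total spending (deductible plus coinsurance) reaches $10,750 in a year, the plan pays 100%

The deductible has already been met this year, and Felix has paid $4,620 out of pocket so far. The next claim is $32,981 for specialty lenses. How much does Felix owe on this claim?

$6,130

With the deductible met, the entire $32,981 is subject to coinsurance.
Member's 40% share of $32,981 is $13,192.40.
Adding $13,192.40 to the $4,620 already spent would give $17,812.40, which exceeds the $10,750 cap; the member pays just $10,750 − $4,620 = $6,130.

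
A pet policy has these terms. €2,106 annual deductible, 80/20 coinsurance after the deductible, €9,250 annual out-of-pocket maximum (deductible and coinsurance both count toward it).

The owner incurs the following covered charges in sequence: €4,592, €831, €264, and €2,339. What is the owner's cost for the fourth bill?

Claim 1 — €4,592: €2,106 to deductible, leaving €2,486; owner's 20% is €497.20. Owner owes €2,603.20 (running OOP €2,603.20).
Claim 2 — €831: deductible met; 20% of €831 = €166.20. Cost to owner: €166.20. OOP to date €2,769.40.
Claim 3 — €264: 20% coinsurance on €264 = €52.80. Cost to owner: €52.80. OOP to date €2,822.20.
Claim 4 — €2,339: 20% coinsurance on €2,339 = €467.80. Owner pays €467.80; OOP now €3,290.

€467.80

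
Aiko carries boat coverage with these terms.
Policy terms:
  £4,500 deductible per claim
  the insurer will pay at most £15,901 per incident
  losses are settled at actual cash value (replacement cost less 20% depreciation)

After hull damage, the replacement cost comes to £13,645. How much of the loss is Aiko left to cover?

£7,229

Depreciate 20%: the covered value is £13,645 × 0.8 = £10,916.
After the deductible, £10,916 − £4,500 = £6,416 remains.
£6,416 ≤ £15,901, so the limit doesn't bind; insurer pays £6,416.
Out of pocket: £13,645 − £6,416 = £7,229.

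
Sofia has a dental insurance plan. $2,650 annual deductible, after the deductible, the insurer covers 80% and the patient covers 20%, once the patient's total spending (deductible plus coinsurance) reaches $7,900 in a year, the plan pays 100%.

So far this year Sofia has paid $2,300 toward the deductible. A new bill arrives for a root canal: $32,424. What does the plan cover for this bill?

$26,824

$2,300 of the $2,650 deductible is already met, leaving $350.
That leaves $32,424 − $350 = $32,074 for coinsurance.
Coinsurance: $32,074 × 20% = $6,414.80.
So the patient owes $350 + $6,414.80 = $6,764.80 before any cap.
Adding $6,764.80 to the $2,300 already spent would give $9,064.80, which exceeds the $7,900 cap; the patient pays just $7,900 − $2,300 = $5,600.
The insurer covers the remainder: $32,424 − $5,600 = $26,824.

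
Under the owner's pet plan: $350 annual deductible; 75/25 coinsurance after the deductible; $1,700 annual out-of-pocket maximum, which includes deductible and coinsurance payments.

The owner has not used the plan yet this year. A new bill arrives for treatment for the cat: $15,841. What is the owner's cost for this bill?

Deductible not yet touched, so the first $350 of the bill goes to the deductible.
The remaining $15,491 (= $15,841 − $350) moves to coinsurance.
25% of $15,491 = $3,872.75 falls to the owner.
So the owner owes $350 + $3,872.75 = $4,222.75 before any cap.
Adding $4,222.75 to the $0 already spent would give $4,222.75, which exceeds the $1,700 cap; the owner pays just $1,700 − $0 = $1,700.

$1,700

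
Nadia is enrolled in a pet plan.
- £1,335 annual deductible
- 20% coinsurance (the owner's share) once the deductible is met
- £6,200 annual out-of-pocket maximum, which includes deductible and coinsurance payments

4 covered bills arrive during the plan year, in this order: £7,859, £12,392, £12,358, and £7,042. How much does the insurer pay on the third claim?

Bill 1, £7,859: deductible takes £1,335, £6,524 remains; coinsurance £6,524 × 20% = £1,304.80. Owner owes £2,639.80 (running OOP £2,639.80). Insurer: £7,859 − £2,639.80 = £5,219.20.
Bill 2, £12,392: deductible met; 20% of £12,392 = £2,478.40. Cost to owner: £2,478.40. OOP to date £5,118.20. Plan pays £12,392 − £2,478.40 = £9,913.60.
Bill 3, £12,358: deductible met; 20% of £12,358 = £2,471.60. OOP would hit £7,589.80 > £6,200, so the cap limits the owner to £6,200 − £5,118.20 = £1,081.80. Insurer: £12,358 − £1,081.80 = £11,276.20.

£11,276.20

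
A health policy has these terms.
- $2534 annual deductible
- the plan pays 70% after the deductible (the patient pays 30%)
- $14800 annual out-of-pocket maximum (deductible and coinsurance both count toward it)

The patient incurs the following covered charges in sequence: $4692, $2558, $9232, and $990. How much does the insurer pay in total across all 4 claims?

#1 ($4692): deductible takes $2534, $2158 remains; 30% of $2158 = $647.40. Patient pays $3181.40; OOP now $3181.40. Plan pays $4692 − $3181.40 = $1510.60.
#2 ($2558): deductible met; 30% of $2558 = $767.40. Cost to patient: $767.40. OOP to date $3948.80. Plan pays $2558 − $767.40 = $1790.60.
#3 ($9232): 30% coinsurance on $9232 = $2769.60. Patient pays $2769.60; OOP now $6718.40. Insurer: $9232 − $2769.60 = $6462.40.
#4 ($990): deductible already satisfied, so patient's share is 30% × $990 = $297. Patient pays $297; OOP now $7015.40. Insurer: $990 − $297 = $693.
Insurer total = bills − patient's total = $17472 − $7015.40 = $10456.60.

$10456.60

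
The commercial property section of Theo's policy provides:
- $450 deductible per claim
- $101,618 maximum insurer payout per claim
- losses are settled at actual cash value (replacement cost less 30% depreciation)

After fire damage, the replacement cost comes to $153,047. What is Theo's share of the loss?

Depreciate 30%: the covered value is $153,047 × 0.7 = $107,132.90.
Less the $450 deductible: $107,132.90 − $450 = $106,682.90.
$106,682.90 exceeds the $101,618 limit, so the insurer pays the limit: $101,618.
Business's share is the uncovered remainder: $153,047 − $101,618 = $51,429.

$51,429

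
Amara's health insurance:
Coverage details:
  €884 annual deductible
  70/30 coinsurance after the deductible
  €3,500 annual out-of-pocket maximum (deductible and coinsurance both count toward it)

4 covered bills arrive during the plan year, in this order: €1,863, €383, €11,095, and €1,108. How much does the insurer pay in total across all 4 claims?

€10,949

#1 (€1,863): €884 finishes the deductible; €979 goes to coinsurance; 30% of €979 = €293.70. Patient owes €1,177.70 (running OOP €1,177.70). Insurer: €1,863 − €1,177.70 = €685.30.
#2 (€383): deductible met; 30% of €383 = €114.90. Patient owes €114.90 (running OOP €1,292.60). Plan pays €383 − €114.90 = €268.10.
#3 (€11,095): deductible already satisfied, so patient's share is 30% × €11,095 = €3,328.50. Adding that to €1,292.60 gives €4,621.10, past the €3,500 cap; patient pays only €3,500 − €1,292.60 = €2,207.40. Plan pays €11,095 − €2,207.40 = €8,887.60.
#4 (€1,108): deductible met; 30% of €1,108 = €332.40. That would push OOP to €3,832.40, over the €3,500 cap, so patient pays €3,500 − €3,500 = €0. Plan pays €1,108 − €0 = €1,108.
Insurer total: €685.30 + €268.10 + €8,887.60 + €1,108 = €10,949.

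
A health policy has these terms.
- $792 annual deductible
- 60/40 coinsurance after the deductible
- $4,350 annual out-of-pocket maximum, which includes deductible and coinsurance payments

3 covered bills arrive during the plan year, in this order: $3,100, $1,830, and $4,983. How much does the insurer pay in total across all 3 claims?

$5,563

#1 ($3,100): deductible takes $792, $2,308 remains; 40% of $2,308 = $923.20. Patient pays $1,715.20; OOP now $1,715.20. Plan pays $3,100 − $1,715.20 = $1,384.80.
#2 ($1,830): deductible met; 40% of $1,830 = $732. Patient owes $732 (running OOP $2,447.20). Plan pays $1,830 − $732 = $1,098.
#3 ($4,983): 40% coinsurance on $4,983 = $1,993.20. Adding that to $2,447.20 gives $4,440.40, past the $4,350 cap; patient pays only $4,350 − $2,447.20 = $1,902.80. Plan pays $4,983 − $1,902.80 = $3,080.20.
Insurer total: $1,384.80 + $1,098 + $3,080.20 = $5,563.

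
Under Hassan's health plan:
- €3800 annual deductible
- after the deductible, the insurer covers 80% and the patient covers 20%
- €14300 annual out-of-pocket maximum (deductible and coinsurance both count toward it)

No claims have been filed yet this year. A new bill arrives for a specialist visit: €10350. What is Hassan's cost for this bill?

Deductible not yet touched, so the first €3800 of the bill goes to the deductible.
The remaining €6550 (= €10350 − €3800) moves to coinsurance.
Coinsurance: €6550 × 20% = €1310.
Patient responsibility before any cap: €3800 + €1310 = €5110.
Total out-of-pocket so far would be €0 + €5110 = €5110, below the €14300 cap — no reduction.

€5110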